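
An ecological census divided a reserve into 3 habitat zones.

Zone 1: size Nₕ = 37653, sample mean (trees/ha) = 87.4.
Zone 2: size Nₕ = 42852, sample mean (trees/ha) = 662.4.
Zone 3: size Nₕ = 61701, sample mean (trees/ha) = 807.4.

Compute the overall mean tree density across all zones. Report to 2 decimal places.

573.07

N = 37653 + 42852 + 61701 = 142206.
Overall mean = Σ (Nₕ/N)·x̄ₕ — weight by population share, not a simple average.
Σ Nₕx̄ₕ = 37653·87.4 + 42852·662.4 + 61701·807.4 = 3290872.2 + 28385164.8 + 49817387.4 = 81493424.4.
Divide by N: 81493424.4 / 142206 = 573.0660... → 573.07.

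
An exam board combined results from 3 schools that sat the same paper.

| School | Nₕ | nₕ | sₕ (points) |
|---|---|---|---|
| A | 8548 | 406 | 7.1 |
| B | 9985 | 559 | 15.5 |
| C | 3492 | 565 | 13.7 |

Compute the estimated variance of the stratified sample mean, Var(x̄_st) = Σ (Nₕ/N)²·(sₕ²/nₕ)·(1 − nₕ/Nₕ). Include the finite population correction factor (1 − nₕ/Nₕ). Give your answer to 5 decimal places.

N = 22025. Term for each stratum: Wₕ²sₕ²/nₕ·(1−nₕ/Nₕ).
Var(x̄_st) = 0.01781371 + 0.08338641 + 0.00699935 = 0.10819947 → 0.10820.

0.10820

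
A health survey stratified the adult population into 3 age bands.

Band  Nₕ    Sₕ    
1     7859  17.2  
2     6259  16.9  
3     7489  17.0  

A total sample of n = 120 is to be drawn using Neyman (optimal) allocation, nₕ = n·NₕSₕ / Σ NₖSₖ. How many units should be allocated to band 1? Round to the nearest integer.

1: NₕSₕ = 7859·17.2 = 135174.8
2: NₕSₕ = 6259·16.9 = 105777.1
3: NₕSₕ = 7489·17.0 = 127313
Σ NₕSₕ = 368264.9.
n_1 = 120·135174.8/368264.9 = 44.047... → 44.

44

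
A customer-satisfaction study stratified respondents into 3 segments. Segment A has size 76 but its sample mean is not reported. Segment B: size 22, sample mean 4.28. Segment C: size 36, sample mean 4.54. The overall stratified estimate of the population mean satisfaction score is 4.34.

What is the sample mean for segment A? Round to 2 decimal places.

Σ Nₕx̄ₕ = N·μ, so 76·x̄_A = 134·4.34 − (22·4.28 + 36·4.54).
= 581.56 − 257.6 = 323.96.
x̄_A = 323.96 / 76 = 4.2626... → 4.26.

4.26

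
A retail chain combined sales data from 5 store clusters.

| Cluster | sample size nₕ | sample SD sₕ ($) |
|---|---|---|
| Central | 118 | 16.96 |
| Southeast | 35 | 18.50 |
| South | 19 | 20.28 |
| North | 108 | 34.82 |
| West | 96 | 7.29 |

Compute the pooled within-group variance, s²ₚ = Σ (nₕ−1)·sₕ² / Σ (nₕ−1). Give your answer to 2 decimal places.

Degrees of freedom: 117 + 34 + 18 + 107 + 95 = 371.
Σ(nₕ−1)sₕ² = 117·287.6416 + 34·342.25 + 18·411.2784 + 107·1212.4324 + 95·53.1441 = 187472.5347.
s²ₚ = 187472.5347 / 371 = 505.3168... → 505.32.

505.32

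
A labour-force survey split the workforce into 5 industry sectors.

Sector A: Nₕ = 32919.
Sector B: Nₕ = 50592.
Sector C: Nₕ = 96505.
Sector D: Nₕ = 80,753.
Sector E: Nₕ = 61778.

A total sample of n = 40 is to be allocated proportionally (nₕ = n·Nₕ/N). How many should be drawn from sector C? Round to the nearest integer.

12

Share of sector C = 96505/322547 = 0.29920.
Allocate 40 × 0.29920 = 11.968... → 12.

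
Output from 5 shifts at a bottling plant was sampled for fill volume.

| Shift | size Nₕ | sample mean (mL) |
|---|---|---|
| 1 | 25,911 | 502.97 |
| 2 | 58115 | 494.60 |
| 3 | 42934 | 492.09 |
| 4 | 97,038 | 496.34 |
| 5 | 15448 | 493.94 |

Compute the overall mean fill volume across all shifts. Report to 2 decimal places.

x̄_st = (Σ Nₕx̄ₕ) / (Σ Nₕ) = (25911·502.97 + 58115·494.60 + 42934·492.09 + 97038·496.34 + 15448·493.94) / 239446
= 118697752.77 / 239446 = 495.7183... → 495.72.

495.72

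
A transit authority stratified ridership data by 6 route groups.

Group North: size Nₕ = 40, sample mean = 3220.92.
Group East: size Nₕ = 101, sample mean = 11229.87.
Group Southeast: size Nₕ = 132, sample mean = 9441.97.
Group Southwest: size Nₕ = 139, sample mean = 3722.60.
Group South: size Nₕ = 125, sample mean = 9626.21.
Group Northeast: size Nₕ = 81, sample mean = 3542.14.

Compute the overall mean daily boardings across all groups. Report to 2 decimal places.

7309.10

N = 618; weights Wₕ = Nₕ/N = (0.0647, 0.1634, 0.2136, 0.2249, 0.2023, 0.1311).
x̄_st = Σ Wₕ·x̄ₕ = 0.0647·3220.92 + 0.1634·11229.87 + 0.2136·9441.97 + 0.2249·3722.60 + 0.2023·9626.21 + 0.1311·3542.14 ≈ 7309.1015...
→ 7309.10.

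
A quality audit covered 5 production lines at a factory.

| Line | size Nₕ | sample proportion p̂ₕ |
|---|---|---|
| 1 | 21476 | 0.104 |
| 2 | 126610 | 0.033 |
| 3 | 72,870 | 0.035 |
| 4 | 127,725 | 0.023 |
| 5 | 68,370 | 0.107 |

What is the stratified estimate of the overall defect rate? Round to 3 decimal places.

0.046

N = 21476 + 126610 + 72870 + 127725 + 68370 = 417051.
Overall proportion = Σ (Nₕ/N)·p̂ₕ.
Σ Nₕp̂ₕ = 2233.504 + 4178.13 + 2550.45 + 2937.675 + 7315.59 = 19215.349.
19215.349 / 417051 = 0.04607... → 0.046.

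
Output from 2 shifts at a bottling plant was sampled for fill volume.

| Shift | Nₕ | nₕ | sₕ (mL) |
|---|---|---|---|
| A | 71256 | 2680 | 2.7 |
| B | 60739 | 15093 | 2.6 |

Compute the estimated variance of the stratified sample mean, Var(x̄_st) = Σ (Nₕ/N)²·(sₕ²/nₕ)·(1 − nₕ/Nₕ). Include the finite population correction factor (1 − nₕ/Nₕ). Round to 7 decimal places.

N = 131995; Wₕ = Nₕ/N.
shift A: (71256/131995)²·2.7²/2680·(1 − 2680/71256) = 0.0007629066
shift B: (60739/131995)²·2.6²/15093·(1 − 15093/60739) = 0.0000712732
Sum = 0.0008341798 → 0.0008342.

0.0008342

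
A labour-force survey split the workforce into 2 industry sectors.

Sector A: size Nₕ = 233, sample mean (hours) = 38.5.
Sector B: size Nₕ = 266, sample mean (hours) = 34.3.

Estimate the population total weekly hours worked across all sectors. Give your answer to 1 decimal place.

Estimate total by summing Nₕ·x̄ₕ over strata.
233·38.5 + 266·34.3 = 8970.5 + 9123.8 = 18094.3.

18094.3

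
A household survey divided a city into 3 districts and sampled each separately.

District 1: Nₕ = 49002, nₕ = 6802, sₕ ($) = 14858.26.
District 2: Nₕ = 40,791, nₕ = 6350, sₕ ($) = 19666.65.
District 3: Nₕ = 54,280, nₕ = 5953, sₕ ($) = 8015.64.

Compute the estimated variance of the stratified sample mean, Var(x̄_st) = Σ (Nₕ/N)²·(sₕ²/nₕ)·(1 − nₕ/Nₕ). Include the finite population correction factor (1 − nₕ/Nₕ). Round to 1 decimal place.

8719.9

N = 144073; Wₕ = Nₕ/N.
district 1: (49002/144073)²·14858.26²/6802·(1 − 6802/49002) = 3233.4067
district 2: (40791/144073)²·19666.65²/6350·(1 − 6350/40791) = 4122.5123
district 3: (54280/144073)²·8015.64²/5953·(1 − 5953/54280) = 1363.9706
Sum = 8719.8896 → 8719.9.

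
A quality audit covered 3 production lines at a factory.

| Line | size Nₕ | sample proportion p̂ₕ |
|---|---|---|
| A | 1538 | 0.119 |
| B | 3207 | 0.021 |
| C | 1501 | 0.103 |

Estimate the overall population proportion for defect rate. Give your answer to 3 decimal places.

0.065

Wₕ = Nₕ/N with N = 6246: 0.2462, 0.5134, 0.2403.
p̂_st = 0.2462·0.119 + 0.5134·0.021 + 0.2403·0.103 ≈ 0.06484... → 0.065.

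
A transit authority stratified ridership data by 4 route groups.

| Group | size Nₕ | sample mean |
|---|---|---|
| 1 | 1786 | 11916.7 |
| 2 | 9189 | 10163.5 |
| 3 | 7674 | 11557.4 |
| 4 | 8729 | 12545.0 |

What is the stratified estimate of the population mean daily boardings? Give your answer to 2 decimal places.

11427.88

N = 1786 + 9189 + 7674 + 8729 = 27378.
Weight each subgroup mean by Nₕ/N and sum.
Σ Nₕx̄ₕ = 1786·11916.7 + 9189·10163.5 + 7674·11557.4 + 8729·12545.0 = 21283226.2 + 93392401.5 + 88691487.6 + 109505305 = 312872420.3.
Divide by N: 312872420.3 / 27378 = 11427.8771... → 11427.88.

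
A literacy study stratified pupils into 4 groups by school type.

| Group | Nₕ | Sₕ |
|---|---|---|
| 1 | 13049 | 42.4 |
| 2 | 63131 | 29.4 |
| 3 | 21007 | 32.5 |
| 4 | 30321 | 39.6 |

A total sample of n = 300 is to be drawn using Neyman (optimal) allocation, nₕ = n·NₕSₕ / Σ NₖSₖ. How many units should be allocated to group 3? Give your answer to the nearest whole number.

48

1: NₕSₕ = 13049·42.4 = 553277.6
2: NₕSₕ = 63131·29.4 = 1856051.4
3: NₕSₕ = 21007·32.5 = 682727.5
4: NₕSₕ = 30321·39.6 = 1200711.6
Σ NₕSₕ = 4292768.1.
n_3 = 300·682727.5/4292768.1 = 47.712... → 48.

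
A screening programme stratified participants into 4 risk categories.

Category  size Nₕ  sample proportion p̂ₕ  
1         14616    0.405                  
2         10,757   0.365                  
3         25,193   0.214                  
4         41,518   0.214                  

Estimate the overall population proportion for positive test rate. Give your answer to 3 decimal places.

Wₕ = Nₕ/N with N = 92084: 0.1587, 0.1168, 0.2736, 0.4509.
p̂_st = 0.1587·0.405 + 0.1168·0.365 + 0.2736·0.214 + 0.4509·0.214 ≈ 0.26196... → 0.262.

0.262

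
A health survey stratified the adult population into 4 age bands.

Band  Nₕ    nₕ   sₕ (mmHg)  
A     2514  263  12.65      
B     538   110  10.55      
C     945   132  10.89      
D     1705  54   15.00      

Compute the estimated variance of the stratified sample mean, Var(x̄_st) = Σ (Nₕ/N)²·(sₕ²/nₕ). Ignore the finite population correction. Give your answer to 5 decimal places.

0.52451

N = 5702. Term for each stratum: Wₕ²sₕ²/nₕ.
Var(x̄_st) = 0.11827731 + 0.00900788 + 0.02467692 + 0.37254874 = 0.52451084 → 0.52451.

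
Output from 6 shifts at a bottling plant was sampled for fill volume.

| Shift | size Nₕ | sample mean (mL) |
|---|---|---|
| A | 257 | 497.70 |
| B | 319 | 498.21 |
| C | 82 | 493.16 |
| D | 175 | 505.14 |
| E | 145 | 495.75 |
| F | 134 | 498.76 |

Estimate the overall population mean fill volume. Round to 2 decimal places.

498.56

x̄_st = (Σ Nₕx̄ₕ) / (Σ Nₕ) = (257·497.70 + 319·498.21 + 82·493.16 + 175·505.14 + 145·495.75 + 134·498.76) / 1112
= 554394.1 / 1112 = 498.5558... → 498.56.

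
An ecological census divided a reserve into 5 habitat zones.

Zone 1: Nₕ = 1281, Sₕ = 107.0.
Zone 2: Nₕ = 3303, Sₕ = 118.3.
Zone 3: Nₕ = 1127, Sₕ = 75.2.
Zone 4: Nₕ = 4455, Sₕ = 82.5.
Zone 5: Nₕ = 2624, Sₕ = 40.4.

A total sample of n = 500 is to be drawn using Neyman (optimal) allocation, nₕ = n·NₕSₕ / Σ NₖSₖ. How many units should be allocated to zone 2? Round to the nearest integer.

180

1: NₕSₕ = 1281·107.0 = 137067
2: NₕSₕ = 3303·118.3 = 390744.9
3: NₕSₕ = 1127·75.2 = 84750.4
4: NₕSₕ = 4455·82.5 = 367537.5
5: NₕSₕ = 2624·40.4 = 106009.6
Σ NₕSₕ = 1086109.4.
n_2 = 500·390744.9/1086109.4 = 179.883... → 180.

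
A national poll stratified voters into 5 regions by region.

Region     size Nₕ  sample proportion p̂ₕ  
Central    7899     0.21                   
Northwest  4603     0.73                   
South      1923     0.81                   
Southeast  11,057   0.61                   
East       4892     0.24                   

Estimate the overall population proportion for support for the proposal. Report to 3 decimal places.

0.477

N = 7899 + 4603 + 1923 + 11057 + 4892 = 30374.
Overall proportion = Σ (Nₕ/N)·p̂ₕ.
Σ Nₕp̂ₕ = 1658.79 + 3360.19 + 1557.63 + 6744.77 + 1174.08 = 14495.46.
14495.46 / 30374 = 0.47723... → 0.477.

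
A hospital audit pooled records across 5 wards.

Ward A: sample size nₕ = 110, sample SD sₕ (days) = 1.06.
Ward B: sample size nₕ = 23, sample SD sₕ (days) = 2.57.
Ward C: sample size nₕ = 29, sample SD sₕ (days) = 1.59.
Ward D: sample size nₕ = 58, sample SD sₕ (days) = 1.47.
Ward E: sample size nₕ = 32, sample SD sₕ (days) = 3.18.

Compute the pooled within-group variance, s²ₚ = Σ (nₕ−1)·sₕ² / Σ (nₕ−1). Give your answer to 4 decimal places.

Degrees of freedom: 109 + 22 + 28 + 57 + 31 = 247.
Σ(nₕ−1)sₕ² = 109·1.1236 + 22·6.6049 + 28·2.5281 + 57·2.1609 + 31·10.1124 = 775.2227.
s²ₚ = 775.2227 / 247 = 3.138553... → 3.1386.

3.1386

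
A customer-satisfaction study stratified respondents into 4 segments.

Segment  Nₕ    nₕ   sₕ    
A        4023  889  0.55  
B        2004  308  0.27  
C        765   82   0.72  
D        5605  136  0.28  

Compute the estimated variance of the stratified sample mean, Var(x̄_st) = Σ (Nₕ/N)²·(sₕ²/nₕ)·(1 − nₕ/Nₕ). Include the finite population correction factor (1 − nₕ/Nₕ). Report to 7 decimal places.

0.0001696

N = 12397. Term for each stratum: Wₕ²sₕ²/nₕ·(1−nₕ/Nₕ).
Var(x̄_st) = 0.0000279151 + 0.0000052344 + 0.0000214932 + 0.0001149814 = 0.0001696240 → 0.0001696.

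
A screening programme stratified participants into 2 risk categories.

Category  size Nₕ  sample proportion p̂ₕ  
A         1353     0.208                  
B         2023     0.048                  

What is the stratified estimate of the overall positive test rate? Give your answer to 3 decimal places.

Wₕ = Nₕ/N with N = 3376: 0.4008, 0.5992.
p̂_st = 0.4008·0.208 + 0.5992·0.048 ≈ 0.11212... → 0.112.

0.112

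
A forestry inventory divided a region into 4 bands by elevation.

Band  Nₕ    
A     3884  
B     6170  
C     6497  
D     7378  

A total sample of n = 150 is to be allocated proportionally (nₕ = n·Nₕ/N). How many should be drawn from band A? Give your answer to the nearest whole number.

24

N = 3884 + 6170 + 6497 + 7378 = 23929.
n_A = 150·3884/23929 = 24.347... → 24.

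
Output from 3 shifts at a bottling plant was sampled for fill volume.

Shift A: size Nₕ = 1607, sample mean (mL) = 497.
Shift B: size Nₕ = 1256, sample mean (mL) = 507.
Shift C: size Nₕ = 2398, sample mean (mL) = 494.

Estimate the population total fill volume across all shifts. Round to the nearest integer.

2620083

Estimate total by summing Nₕ·x̄ₕ over strata.
1607·497 + 1256·507 + 2398·494 = 798679 + 636792 + 1184612 = 2620083.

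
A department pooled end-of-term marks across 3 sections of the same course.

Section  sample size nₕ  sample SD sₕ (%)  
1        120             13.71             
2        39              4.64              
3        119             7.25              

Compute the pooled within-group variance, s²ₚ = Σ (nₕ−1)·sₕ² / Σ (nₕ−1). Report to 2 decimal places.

Degrees of freedom: 119 + 38 + 118 = 275.
Σ(nₕ−1)sₕ² = 119·187.9641 + 38·21.5296 + 118·52.5625 = 29388.2277.
s²ₚ = 29388.2277 / 275 = 106.8663... → 106.87.

106.87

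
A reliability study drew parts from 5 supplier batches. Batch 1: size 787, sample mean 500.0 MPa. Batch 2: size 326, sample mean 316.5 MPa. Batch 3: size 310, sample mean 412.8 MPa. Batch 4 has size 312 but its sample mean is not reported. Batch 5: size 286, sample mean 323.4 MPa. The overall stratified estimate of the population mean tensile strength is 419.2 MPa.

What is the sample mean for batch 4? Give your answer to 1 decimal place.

416.9

Σ Nₕx̄ₕ = N·μ, so 312·x̄_4 = 2021·419.2 − (787·500.0 + 326·316.5 + 310·412.8 + 286·323.4).
= 847203.2 − 717139.4 = 130063.8.
x̄_4 = 130063.8 / 312 = 416.871... → 416.9.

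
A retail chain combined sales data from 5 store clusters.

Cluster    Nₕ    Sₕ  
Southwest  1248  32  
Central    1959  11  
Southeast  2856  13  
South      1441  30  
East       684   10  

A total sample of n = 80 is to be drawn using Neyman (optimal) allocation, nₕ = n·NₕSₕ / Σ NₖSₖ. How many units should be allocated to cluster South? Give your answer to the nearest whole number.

23

Southwest: NₕSₕ = 1248·32 = 39936
Central: NₕSₕ = 1959·11 = 21549
Southeast: NₕSₕ = 2856·13 = 37128
South: NₕSₕ = 1441·30 = 43230
East: NₕSₕ = 684·10 = 6840
Σ NₕSₕ = 148683.
n_South = 80·43230/148683 = 23.260... → 23.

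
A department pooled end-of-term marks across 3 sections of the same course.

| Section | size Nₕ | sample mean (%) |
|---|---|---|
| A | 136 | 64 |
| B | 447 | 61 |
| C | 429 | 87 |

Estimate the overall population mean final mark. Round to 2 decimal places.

72.42

N = 1012; weights Wₕ = Nₕ/N = (0.1344, 0.4417, 0.4239).
x̄_st = Σ Wₕ·x̄ₕ = 0.1344·64 + 0.4417·61 + 0.4239·87 ≈ 72.4249...
→ 72.42.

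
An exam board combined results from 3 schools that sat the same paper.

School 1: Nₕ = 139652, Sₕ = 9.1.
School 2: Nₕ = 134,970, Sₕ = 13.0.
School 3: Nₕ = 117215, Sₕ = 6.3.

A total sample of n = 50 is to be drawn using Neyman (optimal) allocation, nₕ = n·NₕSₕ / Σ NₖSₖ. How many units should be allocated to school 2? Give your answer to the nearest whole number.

Σ NₕSₕ = 139652·9.1 + 134970·13.0 + 117215·6.3 = 3763897.7.
Share for 2: 1754610/3763897.7 = 0.46617.
n_2 = 50 × 0.46617 = 23.308... → 23.

23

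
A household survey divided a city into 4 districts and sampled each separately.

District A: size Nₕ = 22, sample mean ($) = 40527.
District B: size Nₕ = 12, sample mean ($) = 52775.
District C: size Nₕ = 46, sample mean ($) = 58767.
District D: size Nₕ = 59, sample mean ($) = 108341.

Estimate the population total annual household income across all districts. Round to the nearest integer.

A: 22·40527 = 891594
B: 12·52775 = 633300
C: 46·58767 = 2703282
D: 59·108341 = 6392119
τ̂ = Σ Nₕx̄ₕ = 10620295.

10620295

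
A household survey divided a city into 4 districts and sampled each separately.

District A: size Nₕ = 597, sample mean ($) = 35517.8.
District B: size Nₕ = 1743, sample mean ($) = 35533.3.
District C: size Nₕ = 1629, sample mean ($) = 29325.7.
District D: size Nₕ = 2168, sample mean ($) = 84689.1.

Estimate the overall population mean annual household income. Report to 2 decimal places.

51249.18

x̄_st = (Σ Nₕx̄ₕ) / (Σ Nₕ) = (597·35517.8 + 1743·35533.3 + 1629·29325.7 + 2168·84689.1) / 6137
= 314516202.6 / 6137 = 51249.1775... → 51249.18.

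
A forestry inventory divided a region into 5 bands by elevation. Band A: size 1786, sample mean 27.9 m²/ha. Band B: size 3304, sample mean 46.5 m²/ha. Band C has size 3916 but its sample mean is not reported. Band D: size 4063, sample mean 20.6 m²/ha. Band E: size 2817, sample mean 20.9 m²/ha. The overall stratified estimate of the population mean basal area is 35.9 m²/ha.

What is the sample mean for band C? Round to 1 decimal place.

57.3

N = 1786 + 3304 + 3916 + 4063 + 2817 = 15886.
Overall total = μ·N = 35.9·15886 = 570307.4.
Subtract the known strata: 1786·27.9 + 3304·46.5 + 4063·20.6 + 2817·20.9 = 346038.5.
Remaining total for band C: 570307.4 − 346038.5 = 224268.9.
Divide by its size: 224268.9 / 3916 = 57.270... → 57.3.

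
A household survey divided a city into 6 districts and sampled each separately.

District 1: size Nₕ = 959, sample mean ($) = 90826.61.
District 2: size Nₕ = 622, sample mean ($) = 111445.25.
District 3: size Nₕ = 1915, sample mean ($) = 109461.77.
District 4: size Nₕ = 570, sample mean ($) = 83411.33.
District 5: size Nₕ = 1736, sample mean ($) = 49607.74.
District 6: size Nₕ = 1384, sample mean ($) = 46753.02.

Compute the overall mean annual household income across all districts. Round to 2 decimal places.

78543.09

x̄_st = (Σ Nₕx̄ₕ) / (Σ Nₕ) = (959·90826.61 + 622·111445.25 + 1915·109461.77 + 570·83411.33 + 1736·49607.74 + 1384·46753.02) / 7186
= 564410628.46 / 7186 = 78543.0877... → 78543.09.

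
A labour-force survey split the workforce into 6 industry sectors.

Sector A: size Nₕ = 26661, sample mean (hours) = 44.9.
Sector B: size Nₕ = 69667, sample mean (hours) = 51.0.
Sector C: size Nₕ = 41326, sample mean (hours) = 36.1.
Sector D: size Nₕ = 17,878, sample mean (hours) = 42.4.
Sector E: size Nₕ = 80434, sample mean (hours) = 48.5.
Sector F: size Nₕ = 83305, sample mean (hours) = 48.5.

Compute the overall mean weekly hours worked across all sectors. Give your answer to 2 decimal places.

N = 319271; weights Wₕ = Nₕ/N = (0.0835, 0.2182, 0.1294, 0.0560, 0.2519, 0.2609).
x̄_st = Σ Wₕ·x̄ₕ = 0.0835·44.9 + 0.2182·51.0 + 0.1294·36.1 + 0.0560·42.4 + 0.2519·48.5 + 0.2609·48.5 ≈ 46.7983...
→ 46.80.

46.80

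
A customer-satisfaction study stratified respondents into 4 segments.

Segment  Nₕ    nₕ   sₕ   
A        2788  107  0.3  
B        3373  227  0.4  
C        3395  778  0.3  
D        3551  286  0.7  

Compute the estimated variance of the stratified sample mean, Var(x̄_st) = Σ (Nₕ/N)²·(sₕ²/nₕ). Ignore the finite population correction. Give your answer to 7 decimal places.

0.0002183

N = 13107; Wₕ = Nₕ/N.
segment A: (2788/13107)²·0.3²/107 = 0.0000380573
segment B: (3373/13107)²·0.4²/227 = 0.0000466789
segment C: (3395/13107)²·0.3²/778 = 0.0000077613
segment D: (3551/13107)²·0.7²/286 = 0.0001257549
Sum = 0.0002182523 → 0.0002183.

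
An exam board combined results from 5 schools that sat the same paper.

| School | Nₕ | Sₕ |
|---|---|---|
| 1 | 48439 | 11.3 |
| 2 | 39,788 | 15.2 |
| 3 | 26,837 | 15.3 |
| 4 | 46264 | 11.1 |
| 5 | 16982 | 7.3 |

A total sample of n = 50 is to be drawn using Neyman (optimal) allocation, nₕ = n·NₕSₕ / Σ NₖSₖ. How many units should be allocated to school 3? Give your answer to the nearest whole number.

Σ NₕSₕ = 48439·11.3 + 39788·15.2 + 26837·15.3 + 46264·11.1 + 16982·7.3 = 2200243.4.
Share for 3: 410606.1/2200243.4 = 0.18662.
n_3 = 50 × 0.18662 = 9.331... → 9.

9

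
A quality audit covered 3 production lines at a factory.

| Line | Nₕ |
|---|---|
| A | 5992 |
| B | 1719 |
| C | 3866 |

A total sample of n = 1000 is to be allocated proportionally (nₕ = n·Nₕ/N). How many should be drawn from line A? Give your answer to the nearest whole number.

518

Share of line A = 5992/11577 = 0.51758.
Allocate 1000 × 0.51758 = 517.578... → 518.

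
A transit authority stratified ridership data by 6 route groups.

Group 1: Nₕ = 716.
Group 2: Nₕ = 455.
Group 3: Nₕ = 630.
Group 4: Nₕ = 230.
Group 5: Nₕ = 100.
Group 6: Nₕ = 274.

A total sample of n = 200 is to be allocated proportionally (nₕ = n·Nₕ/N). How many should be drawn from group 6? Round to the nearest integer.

23

Share of group 6 = 274/2405 = 0.11393.
Allocate 200 × 0.11393 = 22.786... → 23.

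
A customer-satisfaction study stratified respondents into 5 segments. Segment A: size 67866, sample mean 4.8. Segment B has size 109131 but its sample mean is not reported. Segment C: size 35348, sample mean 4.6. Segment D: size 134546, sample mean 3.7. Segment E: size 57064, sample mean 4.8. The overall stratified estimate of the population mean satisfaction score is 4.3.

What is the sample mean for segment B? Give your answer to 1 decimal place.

4.4

N = 67866 + 109131 + 35348 + 134546 + 57064 = 403955.
Overall total = μ·N = 4.3·403955 = 1737006.5.
Subtract the known strata: 67866·4.8 + 35348·4.6 + 134546·3.7 + 57064·4.8 = 1260085.
Remaining total for segment B: 1737006.5 − 1260085 = 476921.5.
Divide by its size: 476921.5 / 109131 = 4.370... → 4.4.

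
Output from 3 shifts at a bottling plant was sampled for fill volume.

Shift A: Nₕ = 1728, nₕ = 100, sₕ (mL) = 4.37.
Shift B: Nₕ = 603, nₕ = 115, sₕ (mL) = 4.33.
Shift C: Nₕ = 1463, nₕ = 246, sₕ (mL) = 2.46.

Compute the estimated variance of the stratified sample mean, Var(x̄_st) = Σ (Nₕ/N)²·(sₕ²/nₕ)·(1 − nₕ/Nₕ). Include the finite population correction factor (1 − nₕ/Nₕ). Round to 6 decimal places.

N = 3794. Term for each stratum: Wₕ²sₕ²/nₕ·(1−nₕ/Nₕ).
Var(x̄_st) = 0.037322125 + 0.003332886 + 0.003042814 = 0.043697824 → 0.043698.

0.043698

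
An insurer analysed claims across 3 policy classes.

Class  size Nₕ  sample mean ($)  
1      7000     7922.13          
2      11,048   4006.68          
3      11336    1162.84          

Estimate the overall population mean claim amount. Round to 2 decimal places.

3842.32

N = 29384; weights Wₕ = Nₕ/N = (0.2382, 0.3760, 0.3858).
x̄_st = Σ Wₕ·x̄ₕ = 0.2382·7922.13 + 0.3760·4006.68 + 0.3858·1162.84 ≈ 3842.3178...
→ 3842.32.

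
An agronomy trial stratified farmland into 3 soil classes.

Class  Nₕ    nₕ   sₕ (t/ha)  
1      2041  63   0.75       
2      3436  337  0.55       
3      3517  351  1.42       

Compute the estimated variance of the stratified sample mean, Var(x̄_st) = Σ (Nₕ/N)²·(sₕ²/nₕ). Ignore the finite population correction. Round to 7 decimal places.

N = 8994. Term for each stratum: Wₕ²sₕ²/nₕ.
Var(x̄_st) = 0.0004597929 + 0.0001310075 + 0.0008784328 = 0.0014692331 → 0.0014692.

0.0014692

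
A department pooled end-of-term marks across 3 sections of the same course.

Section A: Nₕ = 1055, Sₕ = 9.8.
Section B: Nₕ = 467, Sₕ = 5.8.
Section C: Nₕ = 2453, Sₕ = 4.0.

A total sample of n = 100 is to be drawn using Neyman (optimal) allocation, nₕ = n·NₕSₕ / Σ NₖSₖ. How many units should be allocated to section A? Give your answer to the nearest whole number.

45

A: NₕSₕ = 1055·9.8 = 10339
B: NₕSₕ = 467·5.8 = 2708.6
C: NₕSₕ = 2453·4.0 = 9812
Σ NₕSₕ = 22859.6.
n_A = 100·10339/22859.6 = 45.228... → 45.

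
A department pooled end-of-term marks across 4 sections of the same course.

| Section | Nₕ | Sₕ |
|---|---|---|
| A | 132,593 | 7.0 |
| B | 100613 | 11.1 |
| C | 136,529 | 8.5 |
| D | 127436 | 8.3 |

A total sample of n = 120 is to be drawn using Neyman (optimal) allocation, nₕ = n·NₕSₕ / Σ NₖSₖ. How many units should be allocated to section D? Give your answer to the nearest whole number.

A: NₕSₕ = 132593·7.0 = 928151
B: NₕSₕ = 100613·11.1 = 1116804.3
C: NₕSₕ = 136529·8.5 = 1160496.5
D: NₕSₕ = 127436·8.3 = 1057718.8
Σ NₕSₕ = 4263170.6.
n_D = 120·1057718.8/4263170.6 = 29.773... → 30.

30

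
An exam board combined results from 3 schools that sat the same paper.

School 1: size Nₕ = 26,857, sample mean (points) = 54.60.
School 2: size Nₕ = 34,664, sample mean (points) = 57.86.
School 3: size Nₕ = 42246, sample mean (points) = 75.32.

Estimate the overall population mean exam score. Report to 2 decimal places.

64.12

x̄_st = (Σ Nₕx̄ₕ) / (Σ Nₕ) = (26857·54.60 + 34664·57.86 + 42246·75.32) / 103767
= 6654019.96 / 103767 = 64.1246... → 64.12.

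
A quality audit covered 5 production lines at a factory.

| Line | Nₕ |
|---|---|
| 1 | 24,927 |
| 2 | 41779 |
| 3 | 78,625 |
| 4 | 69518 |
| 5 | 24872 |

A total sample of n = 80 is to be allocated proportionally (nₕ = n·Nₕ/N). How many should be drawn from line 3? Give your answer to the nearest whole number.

26

N = 24927 + 41779 + 78625 + 69518 + 24872 = 239721.
n_3 = 80·78625/239721 = 26.239... → 26.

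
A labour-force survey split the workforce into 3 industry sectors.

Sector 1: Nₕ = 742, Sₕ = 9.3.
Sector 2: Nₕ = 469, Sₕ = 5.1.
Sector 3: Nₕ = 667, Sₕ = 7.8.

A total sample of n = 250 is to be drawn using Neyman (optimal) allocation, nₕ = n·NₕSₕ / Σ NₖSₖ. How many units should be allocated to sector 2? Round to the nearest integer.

41

1: NₕSₕ = 742·9.3 = 6900.6
2: NₕSₕ = 469·5.1 = 2391.9
3: NₕSₕ = 667·7.8 = 5202.6
Σ NₕSₕ = 14495.1.
n_2 = 250·2391.9/14495.1 = 41.254... → 41.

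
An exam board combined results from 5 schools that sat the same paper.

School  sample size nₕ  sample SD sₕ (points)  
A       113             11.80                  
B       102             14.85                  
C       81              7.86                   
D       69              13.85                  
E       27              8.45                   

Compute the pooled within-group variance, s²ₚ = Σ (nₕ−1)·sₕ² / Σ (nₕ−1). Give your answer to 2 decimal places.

A: (113−1)·11.80² = 112·139.24 = 15594.88
B: (102−1)·14.85² = 101·220.5225 = 22272.7725
C: (81−1)·7.86² = 80·61.7796 = 4942.368
D: (69−1)·13.85² = 68·191.8225 = 13043.93
E: (27−1)·8.45² = 26·71.4025 = 1856.465
Numerator = 57710.4155; denominator = Σ(nₕ−1) = 387.
s²ₚ = 57710.4155/387 = 149.1225... → 149.12.

149.12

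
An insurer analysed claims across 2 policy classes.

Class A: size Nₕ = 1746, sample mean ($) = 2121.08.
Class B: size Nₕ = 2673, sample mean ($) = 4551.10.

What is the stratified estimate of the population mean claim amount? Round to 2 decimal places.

3590.97

N = 1746 + 2673 = 4419.
Weight each subgroup mean by Nₕ/N and sum.
Σ Nₕx̄ₕ = 1746·2121.08 + 2673·4551.10 = 3703405.68 + 12165090.3 = 15868495.98.
Divide by N: 15868495.98 / 4419 = 3590.9699... → 3590.97.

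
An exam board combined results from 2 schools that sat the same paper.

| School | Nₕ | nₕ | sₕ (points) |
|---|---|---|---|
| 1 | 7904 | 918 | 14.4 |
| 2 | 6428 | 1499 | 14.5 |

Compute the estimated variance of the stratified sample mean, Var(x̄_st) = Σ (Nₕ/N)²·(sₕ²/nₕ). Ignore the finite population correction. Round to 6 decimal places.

0.096915

N = 14332; Wₕ = Nₕ/N.
school 1: (7904/14332)²·14.4²/918 = 0.068700922
school 2: (6428/14332)²·14.5²/1499 = 0.028214510
Sum = 0.096915432 → 0.096915.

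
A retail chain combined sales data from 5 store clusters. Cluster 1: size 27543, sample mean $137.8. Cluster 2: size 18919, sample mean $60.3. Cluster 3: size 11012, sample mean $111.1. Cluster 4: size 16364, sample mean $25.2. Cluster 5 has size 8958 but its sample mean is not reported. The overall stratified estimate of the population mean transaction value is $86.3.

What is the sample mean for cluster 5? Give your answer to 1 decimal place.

64.0

N = 27543 + 18919 + 11012 + 16364 + 8958 = 82796.
Overall total = μ·N = 86.3·82796 = 7145294.8.
Subtract the known strata: 27543·137.8 + 18919·60.3 + 11012·111.1 + 16364·25.2 = 6572047.1.
Remaining total for cluster 5: 7145294.8 − 6572047.1 = 573247.7.
Divide by its size: 573247.7 / 8958 = 63.993... → 64.0.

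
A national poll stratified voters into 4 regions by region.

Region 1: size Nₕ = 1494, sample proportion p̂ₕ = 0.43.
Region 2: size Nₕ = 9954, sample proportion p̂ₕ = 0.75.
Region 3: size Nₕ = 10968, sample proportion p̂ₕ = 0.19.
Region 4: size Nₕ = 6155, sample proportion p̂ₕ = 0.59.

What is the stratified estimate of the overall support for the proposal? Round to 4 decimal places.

Wₕ = Nₕ/N with N = 28571: 0.0523, 0.3484, 0.3839, 0.2154.
p̂_st = 0.0523·0.43 + 0.3484·0.75 + 0.3839·0.19 + 0.2154·0.59 ≈ 0.483822... → 0.4838.

0.4838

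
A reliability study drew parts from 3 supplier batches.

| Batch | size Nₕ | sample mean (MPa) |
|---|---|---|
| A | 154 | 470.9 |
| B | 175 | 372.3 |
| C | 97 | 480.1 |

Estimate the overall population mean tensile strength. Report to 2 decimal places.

432.49

N = 154 + 175 + 97 = 426.
The stratified mean weights each stratum mean by its population share Nₕ/N.
Σ Nₕx̄ₕ = 154·470.9 + 175·372.3 + 97·480.1 = 72518.6 + 65152.5 + 46569.7 = 184240.8.
Divide by N: 184240.8 / 426 = 432.4901... → 432.49.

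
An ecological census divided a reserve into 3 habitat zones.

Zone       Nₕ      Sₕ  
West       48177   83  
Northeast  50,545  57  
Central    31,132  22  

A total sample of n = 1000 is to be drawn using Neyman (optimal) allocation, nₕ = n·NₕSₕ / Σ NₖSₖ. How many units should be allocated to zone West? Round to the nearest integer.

529

Σ NₕSₕ = 48177·83 + 50545·57 + 31132·22 = 7564660.
Share for West: 3998691/7564660 = 0.52860.
n_West = 1000 × 0.52860 = 528.602... → 529.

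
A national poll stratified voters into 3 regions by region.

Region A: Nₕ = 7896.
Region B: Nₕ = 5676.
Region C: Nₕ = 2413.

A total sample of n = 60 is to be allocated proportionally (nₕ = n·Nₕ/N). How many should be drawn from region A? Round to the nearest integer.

30

Share of region A = 7896/15985 = 0.49396.
Allocate 60 × 0.49396 = 29.638... → 30.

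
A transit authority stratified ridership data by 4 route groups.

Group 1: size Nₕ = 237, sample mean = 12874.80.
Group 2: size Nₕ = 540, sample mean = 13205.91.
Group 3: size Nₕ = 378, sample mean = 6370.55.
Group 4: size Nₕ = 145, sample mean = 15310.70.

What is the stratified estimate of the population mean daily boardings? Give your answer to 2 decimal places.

N = 1300; weights Wₕ = Nₕ/N = (0.1823, 0.4154, 0.2908, 0.1115).
x̄_st = Σ Wₕ·x̄ₕ = 0.1823·12874.80 + 0.4154·13205.91 + 0.2908·6370.55 + 0.1115·15310.70 ≈ 11392.7988...
→ 11392.80.

11392.80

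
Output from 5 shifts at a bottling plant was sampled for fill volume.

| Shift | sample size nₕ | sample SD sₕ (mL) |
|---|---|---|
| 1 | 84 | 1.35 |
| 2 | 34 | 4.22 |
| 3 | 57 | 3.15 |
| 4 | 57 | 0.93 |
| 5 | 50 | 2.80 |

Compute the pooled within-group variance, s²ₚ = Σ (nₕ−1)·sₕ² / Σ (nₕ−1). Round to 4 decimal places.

Degrees of freedom: 83 + 33 + 56 + 56 + 49 = 277.
Σ(nₕ−1)sₕ² = 83·1.8225 + 33·17.8084 + 56·9.9225 + 56·0.8649 + 49·7.84 = 1727.1991.
s²ₚ = 1727.1991 / 277 = 6.235376... → 6.2354.

6.2354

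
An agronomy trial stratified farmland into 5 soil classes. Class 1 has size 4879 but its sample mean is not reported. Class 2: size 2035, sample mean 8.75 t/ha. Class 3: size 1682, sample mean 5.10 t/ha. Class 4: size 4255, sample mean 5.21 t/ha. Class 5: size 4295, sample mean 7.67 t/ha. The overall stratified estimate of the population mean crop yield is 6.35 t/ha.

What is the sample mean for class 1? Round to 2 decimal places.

5.61

N = 4879 + 2035 + 1682 + 4255 + 4295 = 17146.
Overall total = μ·N = 6.35·17146 = 108877.1.
Subtract the known strata: 2035·8.75 + 1682·5.10 + 4255·5.21 + 4295·7.67 = 81495.65.
Remaining total for class 1: 108877.1 − 81495.65 = 27381.45.
Divide by its size: 27381.45 / 4879 = 5.6121... → 5.61.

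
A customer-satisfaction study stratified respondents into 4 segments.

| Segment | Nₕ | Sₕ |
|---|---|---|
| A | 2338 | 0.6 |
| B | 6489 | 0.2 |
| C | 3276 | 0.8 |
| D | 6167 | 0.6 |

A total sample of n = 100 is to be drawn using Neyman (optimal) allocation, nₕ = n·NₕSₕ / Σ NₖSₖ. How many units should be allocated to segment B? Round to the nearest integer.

14

A: NₕSₕ = 2338·0.6 = 1402.8
B: NₕSₕ = 6489·0.2 = 1297.8
C: NₕSₕ = 3276·0.8 = 2620.8
D: NₕSₕ = 6167·0.6 = 3700.2
Σ NₕSₕ = 9021.6.
n_B = 100·1297.8/9021.6 = 14.385... → 14.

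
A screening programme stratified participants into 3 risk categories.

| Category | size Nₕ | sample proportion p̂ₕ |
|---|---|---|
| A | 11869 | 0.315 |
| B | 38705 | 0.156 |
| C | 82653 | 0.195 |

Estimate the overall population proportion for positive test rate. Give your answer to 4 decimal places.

0.1944

N = 11869 + 38705 + 82653 = 133227.
Overall proportion = Σ (Nₕ/N)·p̂ₕ.
Σ Nₕp̂ₕ = 3738.735 + 6037.98 + 16117.335 = 25894.05.
25894.05 / 133227 = 0.194360... → 0.1944.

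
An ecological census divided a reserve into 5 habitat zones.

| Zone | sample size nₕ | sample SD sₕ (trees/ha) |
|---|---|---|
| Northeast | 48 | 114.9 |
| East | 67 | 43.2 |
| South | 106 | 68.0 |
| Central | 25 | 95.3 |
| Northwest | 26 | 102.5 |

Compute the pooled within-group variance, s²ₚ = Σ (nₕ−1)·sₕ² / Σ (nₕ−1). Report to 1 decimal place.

Northeast: (48−1)·114.9² = 47·13202.01 = 620494.47
East: (67−1)·43.2² = 66·1866.24 = 123171.84
South: (106−1)·68.0² = 105·4624 = 485520
Central: (25−1)·95.3² = 24·9082.09 = 217970.16
Northwest: (26−1)·102.5² = 25·10506.25 = 262656.25
Numerator = 1709812.72; denominator = Σ(nₕ−1) = 267.
s²ₚ = 1709812.72/267 = 6403.793... → 6403.8.

6403.8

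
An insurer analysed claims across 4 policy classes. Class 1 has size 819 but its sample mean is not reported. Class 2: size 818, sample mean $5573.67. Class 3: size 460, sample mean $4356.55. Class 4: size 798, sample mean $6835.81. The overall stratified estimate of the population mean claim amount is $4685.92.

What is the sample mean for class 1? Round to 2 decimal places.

N = 819 + 818 + 460 + 798 = 2895.
Overall total = μ·N = 4685.92·2895 = 13565738.4.
Subtract the known strata: 818·5573.67 + 460·4356.55 + 798·6835.81 = 12018251.44.
Remaining total for class 1: 13565738.4 − 12018251.44 = 1547486.96.
Divide by its size: 1547486.96 / 819 = 1889.4835... → 1889.48.

1889.48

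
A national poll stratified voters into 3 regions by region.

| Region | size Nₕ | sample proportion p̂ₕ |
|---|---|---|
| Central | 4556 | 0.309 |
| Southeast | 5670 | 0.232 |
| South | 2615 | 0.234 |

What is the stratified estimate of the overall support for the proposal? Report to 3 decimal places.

0.260

N = 4556 + 5670 + 2615 = 12841.
Overall proportion = Σ (Nₕ/N)·p̂ₕ.
Σ Nₕp̂ₕ = 1407.804 + 1315.44 + 611.91 = 3335.154.
3335.154 / 12841 = 0.25973... → 0.260.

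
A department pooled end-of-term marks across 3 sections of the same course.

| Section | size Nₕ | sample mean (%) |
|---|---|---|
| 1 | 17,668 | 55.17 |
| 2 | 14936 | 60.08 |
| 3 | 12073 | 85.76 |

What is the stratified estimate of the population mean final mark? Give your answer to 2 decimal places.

x̄_st = (Σ Nₕx̄ₕ) / (Σ Nₕ) = (17668·55.17 + 14936·60.08 + 12073·85.76) / 44677
= 2907478.92 / 44677 = 65.0778... → 65.08.

65.08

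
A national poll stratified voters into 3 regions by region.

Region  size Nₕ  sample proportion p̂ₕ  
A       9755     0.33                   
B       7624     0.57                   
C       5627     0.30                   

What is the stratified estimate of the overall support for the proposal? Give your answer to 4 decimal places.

Wₕ = Nₕ/N with N = 23006: 0.4240, 0.3314, 0.2446.
p̂_st = 0.4240·0.33 + 0.3314·0.57 + 0.2446·0.30 ≈ 0.402196... → 0.4022.

0.4022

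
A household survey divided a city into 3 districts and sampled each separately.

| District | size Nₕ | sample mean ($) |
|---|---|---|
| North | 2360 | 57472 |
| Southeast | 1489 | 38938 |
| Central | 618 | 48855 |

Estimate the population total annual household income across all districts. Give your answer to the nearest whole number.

North: 2360·57472 = 135633920
Southeast: 1489·38938 = 57978682
Central: 618·48855 = 30192390
τ̂ = Σ Nₕx̄ₕ = 223804992.

223804992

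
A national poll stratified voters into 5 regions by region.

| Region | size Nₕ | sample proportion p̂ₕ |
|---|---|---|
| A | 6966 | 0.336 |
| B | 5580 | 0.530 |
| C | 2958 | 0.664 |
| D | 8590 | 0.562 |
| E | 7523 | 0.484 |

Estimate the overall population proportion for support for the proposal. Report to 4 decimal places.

Wₕ = Nₕ/N with N = 31617: 0.2203, 0.1765, 0.0936, 0.2717, 0.2379.
p̂_st = 0.2203·0.336 + 0.1765·0.530 + 0.0936·0.664 + 0.2717·0.562 + 0.2379·0.484 ≈ 0.497542... → 0.4975.

0.4975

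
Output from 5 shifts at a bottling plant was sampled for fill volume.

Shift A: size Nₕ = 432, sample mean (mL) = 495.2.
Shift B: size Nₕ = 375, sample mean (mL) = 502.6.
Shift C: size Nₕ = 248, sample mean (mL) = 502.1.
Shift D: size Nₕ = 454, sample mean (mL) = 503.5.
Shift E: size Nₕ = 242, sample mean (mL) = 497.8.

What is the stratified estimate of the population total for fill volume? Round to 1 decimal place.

A: 432·495.2 = 213926.4
B: 375·502.6 = 188475
C: 248·502.1 = 124520.8
D: 454·503.5 = 228589
E: 242·497.8 = 120467.6
τ̂ = Σ Nₕx̄ₕ = 875978.8.

875978.8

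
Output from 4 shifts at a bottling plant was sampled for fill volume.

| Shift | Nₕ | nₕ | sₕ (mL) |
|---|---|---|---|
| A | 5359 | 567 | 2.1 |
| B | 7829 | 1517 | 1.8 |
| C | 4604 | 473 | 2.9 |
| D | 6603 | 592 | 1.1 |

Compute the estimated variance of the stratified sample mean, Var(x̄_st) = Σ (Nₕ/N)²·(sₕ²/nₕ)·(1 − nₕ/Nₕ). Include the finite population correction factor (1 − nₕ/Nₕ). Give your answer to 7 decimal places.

N = 24395. Term for each stratum: Wₕ²sₕ²/nₕ·(1−nₕ/Nₕ).
Var(x̄_st) = 0.0003356251 + 0.0001773499 + 0.0005682294 + 0.0001363170 = 0.0012175215 → 0.0012175.

0.0012175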